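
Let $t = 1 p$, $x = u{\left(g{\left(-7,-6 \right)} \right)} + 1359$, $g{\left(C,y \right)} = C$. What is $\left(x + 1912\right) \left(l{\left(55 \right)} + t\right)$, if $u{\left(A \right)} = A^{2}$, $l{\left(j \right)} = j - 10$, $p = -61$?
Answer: $-53120$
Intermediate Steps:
$l{\left(j \right)} = -10 + j$
$x = 1408$ ($x = \left(-7\right)^{2} + 1359 = 49 + 1359 = 1408$)
$t = -61$ ($t = 1 \left(-61\right) = -61$)
$\left(x + 1912\right) \left(l{\left(55 \right)} + t\right) = \left(1408 + 1912\right) \left(\left(-10 + 55\right) - 61\right) = 3320 \left(45 - 61\right) = 3320 \left(-16\right) = -53120$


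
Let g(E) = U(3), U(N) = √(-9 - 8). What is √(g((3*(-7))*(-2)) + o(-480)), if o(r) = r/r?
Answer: √(1 + I*√17) ≈ 1.619 + 1.2733*I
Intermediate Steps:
o(r) = 1
U(N) = I*√17 (U(N) = √(-17) = I*√17)
g(E) = I*√17
√(g((3*(-7))*(-2)) + o(-480)) = √(I*√17 + 1) = √(1 + I*√17)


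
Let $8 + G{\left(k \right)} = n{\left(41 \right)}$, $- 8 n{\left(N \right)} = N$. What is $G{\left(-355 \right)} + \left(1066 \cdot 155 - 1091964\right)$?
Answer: $- \frac{7413977}{8} \approx -9.2675 \cdot 10^{5}$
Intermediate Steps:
$n{\left(N \right)} = - \frac{N}{8}$
$G{\left(k \right)} = - \frac{105}{8}$ ($G{\left(k \right)} = -8 - \frac{41}{8} = - \frac{105}{8}$)
$G{\left(-355 \right)} + \left(1066 \cdot 155 - 1091964\right) = - \frac{105}{8} + \left(1066 \cdot 155 - 1091964\right) = - \frac{105}{8} + \left(165230 - 1091964\right) = - \frac{105}{8} - 926734 = - \frac{7413977}{8}$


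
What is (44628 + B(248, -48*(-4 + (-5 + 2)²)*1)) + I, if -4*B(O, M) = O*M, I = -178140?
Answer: -118632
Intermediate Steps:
B(O, M) = -M*O/4 (B(O, M) = -O*M/4 = -M*O/4)
(44628 + B(248, -48*(-4 + (-5 + 2)²)*1)) + I = (44628 - ¼*-48*(-4 + (-5 + 2)²)*1*248) - 178140 = (44628 - ¼*-48*(-4 + (-3)²)*1*248) - 178140 = (44628 - ¼*-48*(-4 + 9)*1*248) - 178140 = (44628 - ¼*-48*5*1*248) - 178140 = (44628 - ¼*-8*30*1*248) - 178140 = (44628 - ¼*(-240*1)*248) - 178140 = (44628 - ¼*(-240)*248) - 178140 = (44628 + 14880) - 178140 = 59508 - 178140 = -118632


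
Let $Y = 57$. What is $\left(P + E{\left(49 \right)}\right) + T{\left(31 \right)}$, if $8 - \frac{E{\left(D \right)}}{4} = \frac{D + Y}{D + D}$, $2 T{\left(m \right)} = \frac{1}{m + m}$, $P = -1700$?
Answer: $- \frac{10161007}{6076} \approx -1672.3$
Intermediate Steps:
$T{\left(m \right)} = \frac{1}{4 m}$ ($T{\left(m \right)} = \frac{1}{2 \left(m + m\right)} = \frac{1}{2 \cdot 2 m} = \frac{\frac{1}{2} \frac{1}{m}}{2} = \frac{1}{4 m}$)
$E{\left(D \right)} = 32 - \frac{2 \left(57 + D\right)}{D}$ ($E{\left(D \right)} = 32 - 4 \frac{D + 57}{D + D} = 32 - 4 \frac{57 + D}{2 D} = 32 - \frac{2 \left(57 + D\right)}{D}$)
$\left(P + E{\left(49 \right)}\right) + T{\left(31 \right)} = \left(-1700 + \left(30 - \frac{114}{49}\right)\right) + \frac{1}{4 \cdot 31} = \left(-1700 + \left(30 - \frac{114}{49}\right)\right) + \frac{1}{4} \cdot \frac{1}{31} = \left(-1700 + \left(30 - \frac{114}{49}\right)\right) + \frac{1}{124} = \left(-1700 + \frac{1356}{49}\right) + \frac{1}{124} = - \frac{81944}{49} + \frac{1}{124} = - \frac{10161007}{6076}$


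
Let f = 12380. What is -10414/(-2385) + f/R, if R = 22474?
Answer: 131785268/26800245 ≈ 4.9173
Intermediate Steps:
-10414/(-2385) + f/R = -10414/(-2385) + 12380/22474 = -10414*(-1/2385) + 12380*(1/22474) = 10414/2385 + 6190/11237 = 131785268/26800245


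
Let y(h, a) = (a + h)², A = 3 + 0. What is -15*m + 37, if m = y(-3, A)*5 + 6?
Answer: -53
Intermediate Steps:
A = 3
m = 6 (m = (3 - 3)²*5 + 6 = 0²*5 + 6 = 0*5 + 6 = 0 + 6 = 6)
-15*m + 37 = -15*6 + 37 = -90 + 37 = -53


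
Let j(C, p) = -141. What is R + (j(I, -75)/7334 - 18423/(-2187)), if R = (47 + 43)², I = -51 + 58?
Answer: 14450490635/1782162 ≈ 8108.4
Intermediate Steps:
I = 7
R = 8100 (R = 90² = 8100)
R + (j(I, -75)/7334 - 18423/(-2187)) = 8100 + (-141/7334 - 18423/(-2187)) = 8100 + (-141*1/7334 - 18423*(-1/2187)) = 8100 + (-141/7334 + 2047/243) = 8100 + 14978435/1782162 = 14450490635/1782162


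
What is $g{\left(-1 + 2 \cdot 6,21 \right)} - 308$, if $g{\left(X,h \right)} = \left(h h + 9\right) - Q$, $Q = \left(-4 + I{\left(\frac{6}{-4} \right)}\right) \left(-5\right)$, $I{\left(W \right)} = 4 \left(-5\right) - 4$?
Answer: $2$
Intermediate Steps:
$I{\left(W \right)} = -24$ ($I{\left(W \right)} = -20 - 4 = -24$)
$Q = 140$ ($Q = \left(-4 - 24\right) \left(-5\right) = \left(-28\right) \left(-5\right) = 140$)
$g{\left(X,h \right)} = -131 + h^{2}$ ($g{\left(X,h \right)} = \left(h h + 9\right) - 140 = \left(h^{2} + 9\right) - 140 = \left(9 + h^{2}\right) - 140 = -131 + h^{2}$)
$g{\left(-1 + 2 \cdot 6,21 \right)} - 308 = \left(-131 + 21^{2}\right) - 308 = \left(-131 + 441\right) - 308 = 310 - 308 = 2$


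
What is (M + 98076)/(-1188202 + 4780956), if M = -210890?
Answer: -56407/1796377 ≈ -0.031400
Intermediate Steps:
(M + 98076)/(-1188202 + 4780956) = (-210890 + 98076)/(-1188202 + 4780956) = -112814/3592754 = -112814*1/3592754 = -56407/1796377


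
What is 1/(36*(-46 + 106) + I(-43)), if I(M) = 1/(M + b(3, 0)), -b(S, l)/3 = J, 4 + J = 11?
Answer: 64/138239 ≈ 0.00046297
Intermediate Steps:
J = 7 (J = -4 + 11 = 7)
b(S, l) = -21 (b(S, l) = -3*7 = -21)
I(M) = 1/(-21 + M) (I(M) = 1/(M - 21) = 1/(-21 + M))
1/(36*(-46 + 106) + I(-43)) = 1/(36*(-46 + 106) + 1/(-21 - 43)) = 1/(36*60 + 1/(-64)) = 1/(2160 - 1/64) = 1/(138239/64) = 64/138239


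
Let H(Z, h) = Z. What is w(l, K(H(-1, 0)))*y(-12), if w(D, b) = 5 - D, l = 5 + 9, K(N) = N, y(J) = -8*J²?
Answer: 10368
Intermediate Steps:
l = 14
w(l, K(H(-1, 0)))*y(-12) = (5 - 1*14)*(-8*(-12)²) = (5 - 14)*(-8*144) = -9*(-1152) = 10368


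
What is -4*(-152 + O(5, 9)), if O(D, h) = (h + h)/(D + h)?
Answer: 4220/7 ≈ 602.86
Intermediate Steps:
O(D, h) = 2*h/(D + h) (O(D, h) = (2*h)/(D + h) = 2*h/(D + h))
-4*(-152 + O(5, 9)) = -4*(-152 + 2*9/(5 + 9)) = -4*(-152 + 2*9/14) = -4*(-152 + 2*9*(1/14)) = -4*(-152 + 9/7) = -4*(-1055/7) = 4220/7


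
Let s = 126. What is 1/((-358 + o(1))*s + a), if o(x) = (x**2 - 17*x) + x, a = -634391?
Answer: -1/681389 ≈ -1.4676e-6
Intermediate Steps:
o(x) = x**2 - 16*x
1/((-358 + o(1))*s + a) = 1/((-358 + 1*(-16 + 1))*126 - 634391) = 1/((-358 + 1*(-15))*126 - 634391) = 1/((-358 - 15)*126 - 634391) = 1/(-373*126 - 634391) = 1/(-46998 - 634391) = 1/(-681389) = -1/681389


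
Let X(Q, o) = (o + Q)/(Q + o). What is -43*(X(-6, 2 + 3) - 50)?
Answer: 2107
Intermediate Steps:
X(Q, o) = 1 (X(Q, o) = (Q + o)/(Q + o) = 1)
-43*(X(-6, 2 + 3) - 50) = -43*(1 - 50) = -43*(-49) = 2107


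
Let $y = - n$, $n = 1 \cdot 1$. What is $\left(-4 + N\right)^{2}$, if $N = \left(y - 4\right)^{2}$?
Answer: $441$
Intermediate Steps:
$n = 1$
$y = -1$ ($y = \left(-1\right) 1 = -1$)
$N = 25$ ($N = \left(-1 - 4\right)^{2} = \left(-5\right)^{2} = 25$)
$\left(-4 + N\right)^{2} = \left(-4 + 25\right)^{2} = 21^{2} = 441$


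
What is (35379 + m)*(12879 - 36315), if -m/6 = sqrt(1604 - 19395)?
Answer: -829142244 + 140616*I*sqrt(17791) ≈ -8.2914e+8 + 1.8756e+7*I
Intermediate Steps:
m = -6*I*sqrt(17791) (m = -6*sqrt(1604 - 19395) = -6*I*sqrt(17791) ≈ -800.3*I)
(35379 + m)*(12879 - 36315) = (35379 - 6*I*sqrt(17791))*(12879 - 36315) = (35379 - 6*I*sqrt(17791))*(-23436) = -829142244 + 140616*I*sqrt(17791)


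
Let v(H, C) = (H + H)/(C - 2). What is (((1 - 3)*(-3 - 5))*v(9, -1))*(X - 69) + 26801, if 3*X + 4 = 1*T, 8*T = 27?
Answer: 33445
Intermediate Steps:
T = 27/8 (T = (⅛)*27 = 27/8 ≈ 3.3750)
v(H, C) = 2*H/(-2 + C) (v(H, C) = (2*H)/(-2 + C) = 2*H/(-2 + C))
X = -5/24 (X = -4/3 + (1*(27/8))/3 = -4/3 + (⅓)*(27/8) = -4/3 + 9/8 = -5/24 ≈ -0.20833)
(((1 - 3)*(-3 - 5))*v(9, -1))*(X - 69) + 26801 = (((1 - 3)*(-3 - 5))*(2*9/(-2 - 1)))*(-5/24 - 69) + 26801 = ((-2*(-8))*(2*9/(-3)))*(-1661/24) + 26801 = (16*(2*9*(-⅓)))*(-1661/24) + 26801 = (16*(-6))*(-1661/24) + 26801 = -96*(-1661/24) + 26801 = 6644 + 26801 = 33445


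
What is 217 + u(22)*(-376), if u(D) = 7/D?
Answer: 1071/11 ≈ 97.364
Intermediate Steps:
217 + u(22)*(-376) = 217 + (7/22)*(-376) = 217 - 1316/11 = 1071/11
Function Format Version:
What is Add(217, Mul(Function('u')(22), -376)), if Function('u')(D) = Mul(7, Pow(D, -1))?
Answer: Rational(1071, 11) ≈ 97.364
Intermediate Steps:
Add(217, Mul(Function('u')(22), -376)) = Add(217, Mul(Mul(7, Pow(22, -1)), -376)) = Add(217, Mul(Mul(7, Rational(1, 22)), -376)) = Add(217, Mul(Rational(7, 22), -376)) = Add(217, Rational(-1316, 11)) = Rational(1071, 11)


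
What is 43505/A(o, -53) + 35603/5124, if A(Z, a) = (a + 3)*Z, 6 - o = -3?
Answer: -6896609/76860 ≈ -89.729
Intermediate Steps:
o = 9 (o = 6 - 1*(-3) = 6 + 3 = 9)
A(Z, a) = Z*(3 + a) (A(Z, a) = (3 + a)*Z = Z*(3 + a))
43505/A(o, -53) + 35603/5124 = 43505/((9*(3 - 53))) + 35603/5124 = 43505/((9*(-50))) + 35603*(1/5124) = 43505/(-450) + 35603/5124 = 43505*(-1/450) + 35603/5124 = -8701/90 + 35603/5124 = -6896609/76860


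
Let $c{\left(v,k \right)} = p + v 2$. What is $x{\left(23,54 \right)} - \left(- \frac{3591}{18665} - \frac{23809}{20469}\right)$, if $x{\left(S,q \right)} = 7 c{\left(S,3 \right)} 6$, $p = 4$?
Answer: $\frac{802831057664}{382053885} \approx 2101.4$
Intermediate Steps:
$c{\left(v,k \right)} = 4 + 2 v$ ($c{\left(v,k \right)} = 4 + v 2 = 4 + 2 v$)
$x{\left(S,q \right)} = 168 + 84 S$ ($x{\left(S,q \right)} = 7 \left(4 + 2 S\right) 6 = \left(28 + 14 S\right) 6 = 168 + 84 S$)
$x{\left(23,54 \right)} - \left(- \frac{3591}{18665} - \frac{23809}{20469}\right) = \left(168 + 84 \cdot 23\right) - \left(- \frac{3591}{18665} - \frac{23809}{20469}\right) = \left(168 + 1932\right) - \left(\left(-3591\right) \frac{1}{18665} - \frac{23809}{20469}\right) = 2100 - \left(- \frac{3591}{18665} - \frac{23809}{20469}\right) = 2100 - - \frac{517899164}{382053885} = 2100 + \frac{517899164}{382053885} = \frac{802831057664}{382053885}$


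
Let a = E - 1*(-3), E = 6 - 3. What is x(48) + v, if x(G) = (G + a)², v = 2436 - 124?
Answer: 5228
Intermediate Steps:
v = 2312
E = 3
a = 6 (a = 3 - 1*(-3) = 3 + 3 = 6)
x(G) = (6 + G)² (x(G) = (G + 6)² = (6 + G)²)
x(48) + v = (6 + 48)² + 2312 = 54² + 2312 = 2916 + 2312 = 5228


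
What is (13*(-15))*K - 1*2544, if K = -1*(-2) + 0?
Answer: -2934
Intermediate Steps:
K = 2 (K = 2 + 0 = 2)
(13*(-15))*K - 1*2544 = (13*(-15))*2 - 1*2544 = -195*2 - 2544 = -390 - 2544 = -2934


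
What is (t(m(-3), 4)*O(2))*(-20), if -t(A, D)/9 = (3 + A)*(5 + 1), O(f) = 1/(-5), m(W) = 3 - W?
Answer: -1944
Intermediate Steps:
O(f) = -⅕
t(A, D) = -162 - 54*A (t(A, D) = -9*(3 + A)*(5 + 1) = -9*(3 + A)*6 = -9*(18 + 6*A) = -162 - 54*A)
(t(m(-3), 4)*O(2))*(-20) = ((-162 - 54*(3 - 1*(-3)))*(-⅕))*(-20) = ((-162 - 54*(3 + 3))*(-⅕))*(-20) = ((-162 - 54*6)*(-⅕))*(-20) = ((-162 - 324)*(-⅕))*(-20) = -486*(-⅕)*(-20) = (486/5)*(-20) = -1944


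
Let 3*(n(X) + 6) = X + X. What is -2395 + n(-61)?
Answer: -7325/3 ≈ -2441.7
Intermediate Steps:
n(X) = -6 + 2*X/3 (n(X) = -6 + (X + X)/3 = -6 + (2*X)/3 = -6 + 2*X/3)
-2395 + n(-61) = -2395 + (-6 + (⅔)*(-61)) = -2395 + (-6 - 122/3) = -2395 - 140/3 = -7325/3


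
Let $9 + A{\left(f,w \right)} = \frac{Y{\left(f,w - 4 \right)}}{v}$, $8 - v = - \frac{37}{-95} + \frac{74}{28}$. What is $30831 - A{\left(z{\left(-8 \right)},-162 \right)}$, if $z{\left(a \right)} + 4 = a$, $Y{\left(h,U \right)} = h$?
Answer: $\frac{203775840}{6607} \approx 30842.0$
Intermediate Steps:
$z{\left(a \right)} = -4 + a$
$v = \frac{6607}{1330}$ ($v = 8 - \left(- \frac{37}{-95} + \frac{74}{28}\right) = 8 - \left(\left(-37\right) \left(- \frac{1}{95}\right) + 74 \cdot \frac{1}{28}\right) = 8 - \left(\frac{37}{95} + \frac{37}{14}\right) = 8 - \frac{4033}{1330} = \frac{6607}{1330} \approx 4.9677$)
$A{\left(f,w \right)} = -9 + \frac{1330 f}{6607}$ ($A{\left(f,w \right)} = -9 + \frac{f}{\frac{6607}{1330}} = -9 + f \frac{1330}{6607} = -9 + \frac{1330 f}{6607}$)
$30831 - A{\left(z{\left(-8 \right)},-162 \right)} = 30831 - \left(-9 + \frac{1330 \left(-4 - 8\right)}{6607}\right) = 30831 - \left(-9 + \frac{1330}{6607} \left(-12\right)\right) = 30831 - \left(-9 - \frac{15960}{6607}\right) = 30831 - - \frac{75423}{6607} = 30831 + \frac{75423}{6607} = \frac{203775840}{6607}$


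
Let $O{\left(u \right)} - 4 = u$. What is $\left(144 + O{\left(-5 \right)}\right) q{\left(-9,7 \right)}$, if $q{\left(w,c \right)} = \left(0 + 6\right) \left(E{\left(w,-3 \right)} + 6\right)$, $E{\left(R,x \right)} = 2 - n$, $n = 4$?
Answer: $3432$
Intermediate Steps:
$O{\left(u \right)} = 4 + u$
$E{\left(R,x \right)} = -2$ ($E{\left(R,x \right)} = 2 - 4 = -2$)
$q{\left(w,c \right)} = 24$ ($q{\left(w,c \right)} = \left(0 + 6\right) \left(-2 + 6\right) = 6 \cdot 4 = 24$)
$\left(144 + O{\left(-5 \right)}\right) q{\left(-9,7 \right)} = \left(144 + \left(4 - 5\right)\right) 24 = \left(144 - 1\right) 24 = 143 \cdot 24 = 3432$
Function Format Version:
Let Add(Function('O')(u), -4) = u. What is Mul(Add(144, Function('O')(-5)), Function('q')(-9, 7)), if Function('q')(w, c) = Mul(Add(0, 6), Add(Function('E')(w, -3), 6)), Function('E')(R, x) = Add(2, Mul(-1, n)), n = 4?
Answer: 3432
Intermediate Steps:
Function('O')(u) = Add(4, u)
Function('E')(R, x) = -2 (Function('E')(R, x) = Add(2, Mul(-1, 4)) = Add(2, -4) = -2)
Function('q')(w, c) = 24 (Function('q')(w, c) = Mul(Add(0, 6), Add(-2, 6)) = Mul(6, 4) = 24)
Mul(Add(144, Function('O')(-5)), Function('q')(-9, 7)) = Mul(Add(144, Add(4, -5)), 24) = Mul(Add(144, -1), 24) = Mul(143, 24) = 3432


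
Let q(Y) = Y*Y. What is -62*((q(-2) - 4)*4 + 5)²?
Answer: -1550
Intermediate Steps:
q(Y) = Y²
-62*((q(-2) - 4)*4 + 5)² = -62*(((-2)² - 4)*4 + 5)² = -62*((4 - 4)*4 + 5)² = -62*(0*4 + 5)² = -62*(0 + 5)² = -62*5² = -62*25 = -1550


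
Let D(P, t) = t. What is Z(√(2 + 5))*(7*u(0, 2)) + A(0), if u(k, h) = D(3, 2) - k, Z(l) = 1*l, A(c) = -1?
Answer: -1 + 14*√7 ≈ 36.041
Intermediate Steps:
Z(l) = l
u(k, h) = 2 - k
Z(√(2 + 5))*(7*u(0, 2)) + A(0) = √(2 + 5)*(7*(2 - 1*0)) - 1 = √7*(7*(2 + 0)) - 1 = √7*(7*2) - 1 = √7*14 - 1 = 14*√7 - 1 = -1 + 14*√7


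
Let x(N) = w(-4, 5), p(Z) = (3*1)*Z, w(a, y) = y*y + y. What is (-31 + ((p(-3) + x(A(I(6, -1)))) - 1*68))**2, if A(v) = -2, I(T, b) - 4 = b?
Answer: 6084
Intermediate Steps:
I(T, b) = 4 + b
w(a, y) = y + y**2 (w(a, y) = y**2 + y = y + y**2)
p(Z) = 3*Z
x(N) = 30 (x(N) = 5*(1 + 5) = 5*6 = 30)
(-31 + ((p(-3) + x(A(I(6, -1)))) - 1*68))**2 = (-31 + ((3*(-3) + 30) - 1*68))**2 = (-31 + ((-9 + 30) - 68))**2 = (-31 + (21 - 68))**2 = (-31 - 47)**2 = (-78)**2 = 6084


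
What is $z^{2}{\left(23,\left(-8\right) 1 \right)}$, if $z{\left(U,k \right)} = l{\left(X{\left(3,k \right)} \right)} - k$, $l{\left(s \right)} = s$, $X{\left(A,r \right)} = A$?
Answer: $121$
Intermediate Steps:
$z{\left(U,k \right)} = 3 - k$
$z^{2}{\left(23,\left(-8\right) 1 \right)} = \left(3 - \left(-8\right) 1\right)^{2} = \left(3 - -8\right)^{2} = \left(3 + 8\right)^{2} = 11^{2} = 121$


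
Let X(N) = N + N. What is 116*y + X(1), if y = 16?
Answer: 1858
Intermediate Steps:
X(N) = 2*N
116*y + X(1) = 116*16 + 2*1 = 1856 + 2 = 1858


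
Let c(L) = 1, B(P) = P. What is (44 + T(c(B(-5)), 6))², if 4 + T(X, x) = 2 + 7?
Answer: 2401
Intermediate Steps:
T(X, x) = 5 (T(X, x) = -4 + (2 + 7) = -4 + 9 = 5)
(44 + T(c(B(-5)), 6))² = (44 + 5)² = 49² = 2401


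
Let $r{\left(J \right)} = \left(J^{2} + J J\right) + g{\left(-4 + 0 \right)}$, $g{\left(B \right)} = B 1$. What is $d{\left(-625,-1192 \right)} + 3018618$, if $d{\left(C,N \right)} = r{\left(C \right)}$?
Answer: $3799864$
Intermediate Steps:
$g{\left(B \right)} = B$
$r{\left(J \right)} = -4 + 2 J^{2}$ ($r{\left(J \right)} = \left(J^{2} + J J\right) + \left(-4 + 0\right) = \left(J^{2} + J^{2}\right) - 4 = 2 J^{2} - 4 = -4 + 2 J^{2}$)
$d{\left(C,N \right)} = -4 + 2 C^{2}$
$d{\left(-625,-1192 \right)} + 3018618 = \left(-4 + 2 \left(-625\right)^{2}\right) + 3018618 = \left(-4 + 2 \cdot 390625\right) + 3018618 = \left(-4 + 781250\right) + 3018618 = 781246 + 3018618 = 3799864$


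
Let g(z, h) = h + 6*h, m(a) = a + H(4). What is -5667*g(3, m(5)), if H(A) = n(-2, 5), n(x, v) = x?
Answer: -119007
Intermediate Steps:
H(A) = -2
m(a) = -2 + a (m(a) = a - 2 = -2 + a)
g(z, h) = 7*h
-5667*g(3, m(5)) = -39669*(-2 + 5) = -39669*3 = -5667*21 = -119007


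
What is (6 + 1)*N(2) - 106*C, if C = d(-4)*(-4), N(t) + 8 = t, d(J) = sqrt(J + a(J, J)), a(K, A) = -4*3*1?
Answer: -42 + 1696*I ≈ -42.0 + 1696.0*I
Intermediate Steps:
a(K, A) = -12 (a(K, A) = -12*1 = -12)
d(J) = sqrt(-12 + J) (d(J) = sqrt(J - 12) = sqrt(-12 + J))
N(t) = -8 + t
C = -16*I (C = sqrt(-12 - 4)*(-4) = sqrt(-16)*(-4) = (4*I)*(-4) = -16*I ≈ -16.0*I)
(6 + 1)*N(2) - 106*C = (6 + 1)*(-8 + 2) - (-1696)*I = 7*(-6) + 1696*I = -42 + 1696*I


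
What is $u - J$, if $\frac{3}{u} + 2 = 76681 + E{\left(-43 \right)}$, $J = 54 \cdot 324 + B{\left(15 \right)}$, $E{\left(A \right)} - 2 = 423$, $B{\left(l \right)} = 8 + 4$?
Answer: $- \frac{1349936829}{77104} \approx -17508.0$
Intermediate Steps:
$B{\left(l \right)} = 12$
$E{\left(A \right)} = 425$ ($E{\left(A \right)} = 2 + 423 = 425$)
$J = 17508$ ($J = 54 \cdot 324 + 12 = 17496 + 12 = 17508$)
$u = \frac{3}{77104}$ ($u = \frac{3}{-2 + \left(76681 + 425\right)} = \frac{3}{-2 + 77106} = \frac{3}{77104} \approx 3.8909 \cdot 10^{-5}$)
$u - J = \frac{3}{77104} - 17508 = - \frac{1349936829}{77104}$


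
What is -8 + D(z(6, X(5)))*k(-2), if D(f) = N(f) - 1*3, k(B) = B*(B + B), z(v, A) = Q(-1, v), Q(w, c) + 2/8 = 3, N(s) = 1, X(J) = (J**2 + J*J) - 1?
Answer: -24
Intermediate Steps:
X(J) = -1 + 2*J**2 (X(J) = (J**2 + J**2) - 1 = 2*J**2 - 1 = -1 + 2*J**2)
Q(w, c) = 11/4 (Q(w, c) = -1/4 + 3 = 11/4)
z(v, A) = 11/4
k(B) = 2*B**2 (k(B) = B*(2*B) = 2*B**2)
D(f) = -2 (D(f) = 1 - 1*3 = 1 - 3 = -2)
-8 + D(z(6, X(5)))*k(-2) = -8 - 4*(-2)**2 = -8 - 4*4 = -8 - 2*8 = -8 - 16 = -24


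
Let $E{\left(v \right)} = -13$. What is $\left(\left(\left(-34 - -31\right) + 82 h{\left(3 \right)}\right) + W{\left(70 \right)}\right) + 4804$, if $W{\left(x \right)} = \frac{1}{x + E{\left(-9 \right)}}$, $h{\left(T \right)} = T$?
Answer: $\frac{287680}{57} \approx 5047.0$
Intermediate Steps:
$W{\left(x \right)} = \frac{1}{-13 + x}$ ($W{\left(x \right)} = \frac{1}{x - 13} = \frac{1}{-13 + x}$)
$\left(\left(\left(-34 - -31\right) + 82 h{\left(3 \right)}\right) + W{\left(70 \right)}\right) + 4804 = \left(\left(\left(-34 - -31\right) + 82 \cdot 3\right) + \frac{1}{-13 + 70}\right) + 4804 = \left(\left(\left(-34 + 31\right) + 246\right) + \frac{1}{57}\right) + 4804 = \left(\left(-3 + 246\right) + \frac{1}{57}\right) + 4804 = \left(243 + \frac{1}{57}\right) + 4804 = \frac{13852}{57} + 4804 = \frac{287680}{57}$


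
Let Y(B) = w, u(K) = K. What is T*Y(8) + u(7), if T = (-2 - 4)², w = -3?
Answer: -101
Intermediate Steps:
Y(B) = -3
T = 36 (T = (-6)² = 36)
T*Y(8) + u(7) = 36*(-3) + 7 = -108 + 7 = -101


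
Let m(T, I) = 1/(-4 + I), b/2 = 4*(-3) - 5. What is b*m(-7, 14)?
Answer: -17/5 ≈ -3.4000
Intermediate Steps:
b = -34 (b = 2*(4*(-3) - 5) = 2*(-12 - 5) = 2*(-17) = -34)
b*m(-7, 14) = -34/(-4 + 14) = -34/10 = -34*⅒ = -17/5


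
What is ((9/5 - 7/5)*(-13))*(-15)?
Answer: 78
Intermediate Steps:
((9/5 - 7/5)*(-13))*(-15) = ((⅖)*(-13))*(-15) = -26/5*(-15) = 78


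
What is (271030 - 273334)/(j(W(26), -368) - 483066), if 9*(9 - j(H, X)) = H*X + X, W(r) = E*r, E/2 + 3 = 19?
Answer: 20736/4040969 ≈ 0.0051314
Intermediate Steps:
E = 32 (E = -6 + 2*19 = -6 + 38 = 32)
W(r) = 32*r
j(H, X) = 9 - X/9 - H*X/9 (j(H, X) = 9 - (H*X + X)/9 = 9 - (X + H*X)/9 = 9 + (-X/9 - H*X/9) = 9 - X/9 - H*X/9)
(271030 - 273334)/(j(W(26), -368) - 483066) = (271030 - 273334)/((9 - 1/9*(-368) - 1/9*32*26*(-368)) - 483066) = -2304/((9 + 368/9 - 1/9*832*(-368)) - 483066) = -2304/((9 + 368/9 + 306176/9) - 483066) = -2304/(306625/9 - 483066) = -2304/(-4040969/9) = -2304*(-9/4040969) = 20736/4040969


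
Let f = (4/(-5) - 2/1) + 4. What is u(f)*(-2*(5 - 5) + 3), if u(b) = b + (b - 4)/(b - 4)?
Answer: 33/5 ≈ 6.6000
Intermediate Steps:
f = 6/5 (f = (4*(-⅕) - 2*1) + 4 = (-⅘ - 2) + 4 = -14/5 + 4 = 6/5 ≈ 1.2000)
u(b) = 1 + b (u(b) = b + (-4 + b)/(-4 + b) = b + 1 = 1 + b)
u(f)*(-2*(5 - 5) + 3) = (1 + 6/5)*(-2*(5 - 5) + 3) = 11*(-2*0 + 3)/5 = 11*(0 + 3)/5 = (11/5)*3 = 33/5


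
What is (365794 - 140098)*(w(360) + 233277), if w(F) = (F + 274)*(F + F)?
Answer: 155675395872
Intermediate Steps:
w(F) = 2*F*(274 + F) (w(F) = (274 + F)*(2*F) = 2*F*(274 + F))
(365794 - 140098)*(w(360) + 233277) = (365794 - 140098)*(2*360*(274 + 360) + 233277) = 225696*(2*360*634 + 233277) = 225696*(456480 + 233277) = 225696*689757 = 155675395872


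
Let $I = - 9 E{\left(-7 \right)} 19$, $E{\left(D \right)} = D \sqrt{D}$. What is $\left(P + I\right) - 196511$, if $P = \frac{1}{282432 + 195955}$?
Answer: $- \frac{94008307756}{478387} + 1197 i \sqrt{7} \approx -1.9651 \cdot 10^{5} + 3167.0 i$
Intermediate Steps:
$P = \frac{1}{478387} \approx 2.0904 \cdot 10^{-6}$
$E{\left(D \right)} = D^{\frac{3}{2}}$
$I = 1197 i \sqrt{7}$ ($I = - 9 \left(-7\right)^{\frac{3}{2}} \cdot 19 = - 9 \left(- 7 i \sqrt{7}\right) 19 = 63 i \sqrt{7} \cdot 19 = 1197 i \sqrt{7} \approx 3167.0 i$)
$\left(P + I\right) - 196511 = \left(\frac{1}{478387} + 1197 i \sqrt{7}\right) - 196511 = - \frac{94008307756}{478387} + 1197 i \sqrt{7}$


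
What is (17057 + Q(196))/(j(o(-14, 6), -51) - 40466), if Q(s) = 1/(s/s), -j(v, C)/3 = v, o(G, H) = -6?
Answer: -8529/20224 ≈ -0.42173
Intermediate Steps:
j(v, C) = -3*v
Q(s) = 1 (Q(s) = 1/1 = 1)
(17057 + Q(196))/(j(o(-14, 6), -51) - 40466) = (17057 + 1)/(-3*(-6) - 40466) = 17058/(18 - 40466) = 17058/(-40448) = 17058*(-1/40448) = -8529/20224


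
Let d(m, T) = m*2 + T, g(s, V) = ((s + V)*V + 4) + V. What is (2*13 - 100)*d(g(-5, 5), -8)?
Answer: -740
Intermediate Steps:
g(s, V) = 4 + V + V*(V + s) (g(s, V) = ((V + s)*V + 4) + V = (V*(V + s) + 4) + V = (4 + V*(V + s)) + V = 4 + V + V*(V + s))
d(m, T) = T + 2*m (d(m, T) = 2*m + T = T + 2*m)
(2*13 - 100)*d(g(-5, 5), -8) = (2*13 - 100)*(-8 + 2*(4 + 5 + 5² + 5*(-5))) = (26 - 100)*(-8 + 2*(4 + 5 + 25 - 25)) = -74*(-8 + 2*9) = -74*(-8 + 18) = -74*10 = -740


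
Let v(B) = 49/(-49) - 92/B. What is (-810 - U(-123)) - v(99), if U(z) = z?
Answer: -67822/99 ≈ -685.07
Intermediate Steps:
v(B) = -1 - 92/B (v(B) = 49*(-1/49) - 92/B = -1 - 92/B)
(-810 - U(-123)) - v(99) = (-810 - 1*(-123)) - (-92 - 1*99)/99 = (-810 + 123) - (-92 - 99)/99 = -687 - (-191)/99 = -687 - 1*(-191/99) = -687 + 191/99 = -67822/99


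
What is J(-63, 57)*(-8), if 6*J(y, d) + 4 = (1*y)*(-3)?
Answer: -740/3 ≈ -246.67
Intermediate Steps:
J(y, d) = -2/3 - y/2 (J(y, d) = -2/3 + ((1*y)*(-3))/6 = -2/3 + (y*(-3))/6 = -2/3 + (-3*y)/6 = -2/3 - y/2)
J(-63, 57)*(-8) = (-2/3 - 1/2*(-63))*(-8) = (-2/3 + 63/2)*(-8) = (185/6)*(-8) = -740/3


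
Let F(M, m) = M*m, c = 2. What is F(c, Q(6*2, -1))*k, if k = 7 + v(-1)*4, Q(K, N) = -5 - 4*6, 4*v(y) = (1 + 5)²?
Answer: -2494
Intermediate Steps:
v(y) = 9 (v(y) = (1 + 5)²/4 = (¼)*6² = (¼)*36 = 9)
Q(K, N) = -29 (Q(K, N) = -5 - 24 = -29)
k = 43 (k = 7 + 9*4 = 7 + 36 = 43)
F(c, Q(6*2, -1))*k = (2*(-29))*43 = -58*43 = -2494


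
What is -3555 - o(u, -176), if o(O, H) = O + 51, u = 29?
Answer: -3635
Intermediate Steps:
o(O, H) = 51 + O
-3555 - o(u, -176) = -3555 - (51 + 29) = -3555 - 1*80 = -3555 - 80 = -3635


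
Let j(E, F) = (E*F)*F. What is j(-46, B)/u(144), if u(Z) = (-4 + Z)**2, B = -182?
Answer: -3887/50 ≈ -77.740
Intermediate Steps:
j(E, F) = E*F**2
j(-46, B)/u(144) = (-46*(-182)**2)/((-4 + 144)**2) = (-46*33124)/(140**2) = -1523704/19600 = -1523704*1/19600 = -3887/50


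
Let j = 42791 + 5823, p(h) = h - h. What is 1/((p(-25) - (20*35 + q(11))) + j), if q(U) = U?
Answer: 1/47903 ≈ 2.0876e-5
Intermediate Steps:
p(h) = 0
j = 48614
1/((p(-25) - (20*35 + q(11))) + j) = 1/((0 - (20*35 + 11)) + 48614) = 1/((0 - (700 + 11)) + 48614) = 1/((0 - 1*711) + 48614) = 1/((0 - 711) + 48614) = 1/(-711 + 48614) = 1/47903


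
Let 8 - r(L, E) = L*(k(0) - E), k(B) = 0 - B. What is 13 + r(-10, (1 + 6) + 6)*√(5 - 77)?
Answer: 13 - 732*I*√2 ≈ 13.0 - 1035.2*I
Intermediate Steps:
k(B) = -B
r(L, E) = 8 + E*L (r(L, E) = 8 - L*(-1*0 - E) = 8 - L*(0 - E) = 8 - L*(-E) = 8 - (-1)*E*L = 8 + E*L)
13 + r(-10, (1 + 6) + 6)*√(5 - 77) = 13 + (8 + ((1 + 6) + 6)*(-10))*√(5 - 77) = 13 + (8 + (7 + 6)*(-10))*√(-72) = 13 + (8 + 13*(-10))*(6*I*√2) = 13 + (8 - 130)*(6*I*√2) = 13 - 732*I*√2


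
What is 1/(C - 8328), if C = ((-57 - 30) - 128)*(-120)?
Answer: 1/17472 ≈ 5.7234e-5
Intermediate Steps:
C = 25800 (C = (-87 - 128)*(-120) = -215*(-120) = 25800)
1/(C - 8328) = 1/(25800 - 8328) = 1/17472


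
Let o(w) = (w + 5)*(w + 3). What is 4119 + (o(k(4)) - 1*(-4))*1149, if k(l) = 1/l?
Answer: 453117/16 ≈ 28320.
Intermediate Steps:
o(w) = (3 + w)*(5 + w) (o(w) = (5 + w)*(3 + w) = (3 + w)*(5 + w))
4119 + (o(k(4)) - 1*(-4))*1149 = 4119 + ((15 + (1/4)**2 + 8/4) - 1*(-4))*1149 = 4119 + ((15 + (1/4)**2 + 8*(1/4)) + 4)*1149 = 4119 + ((15 + 1/16 + 2) + 4)*1149 = 4119 + (273/16 + 4)*1149 = 4119 + (337/16)*1149 = 4119 + 387213/16 = 453117/16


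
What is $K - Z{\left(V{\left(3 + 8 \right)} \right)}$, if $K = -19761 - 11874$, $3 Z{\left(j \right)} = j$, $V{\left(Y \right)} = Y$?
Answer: $- \frac{94916}{3} \approx -31639.0$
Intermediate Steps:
$Z{\left(j \right)} = \frac{j}{3}$
$K = -31635$ ($K = -19761 - 11874 = -31635$)
$K - Z{\left(V{\left(3 + 8 \right)} \right)} = -31635 - \frac{3 + 8}{3} = -31635 - \frac{1}{3} \cdot 11 = -31635 - \frac{11}{3} = - \frac{94916}{3}$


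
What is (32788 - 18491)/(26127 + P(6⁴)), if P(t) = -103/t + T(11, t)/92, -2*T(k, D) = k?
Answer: 25068528/45811145 ≈ 0.54721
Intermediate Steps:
T(k, D) = -k/2
P(t) = -11/184 - 103/t (P(t) = -103/t - ½*11/92 = -103/t - 11/2*1/92 = -103/t - 11/184 = -11/184 - 103/t)
(32788 - 18491)/(26127 + P(6⁴)) = (32788 - 18491)/(26127 + (-11/184 - 103/(6⁴))) = 14297/(26127 + (-11/184 - 103/1296)) = 14297/(26127 - 4151/29808) = 14297/(778789465/29808) = 14297*(29808/778789465) = 25068528/45811145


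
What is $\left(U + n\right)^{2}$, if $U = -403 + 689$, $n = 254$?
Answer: $291600$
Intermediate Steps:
$U = 286$
$\left(U + n\right)^{2} = \left(286 + 254\right)^{2} = 540^{2} = 291600$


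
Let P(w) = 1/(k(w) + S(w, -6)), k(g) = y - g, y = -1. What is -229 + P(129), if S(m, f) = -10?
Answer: -32061/140 ≈ -229.01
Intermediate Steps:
k(g) = -1 - g
P(w) = 1/(-11 - w) (P(w) = 1/((-1 - w) - 10) = 1/(-11 - w))
-229 + P(129) = -229 - 1/(11 + 129) = -229 - 1/140 = -32061/140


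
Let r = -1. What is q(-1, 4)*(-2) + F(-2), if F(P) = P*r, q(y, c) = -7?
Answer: 16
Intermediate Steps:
F(P) = -P (F(P) = P*(-1) = -P)
q(-1, 4)*(-2) + F(-2) = -7*(-2) - 1*(-2) = 14 + 2 = 16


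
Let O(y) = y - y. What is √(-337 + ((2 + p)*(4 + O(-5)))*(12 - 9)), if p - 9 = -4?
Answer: I*√253 ≈ 15.906*I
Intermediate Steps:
O(y) = 0
p = 5 (p = 9 - 4 = 5)
√(-337 + ((2 + p)*(4 + O(-5)))*(12 - 9)) = √(-337 + ((2 + 5)*(4 + 0))*(12 - 9)) = √(-337 + (7*4)*3) = √(-337 + 28*3) = √(-337 + 84) = √(-253) = I*√253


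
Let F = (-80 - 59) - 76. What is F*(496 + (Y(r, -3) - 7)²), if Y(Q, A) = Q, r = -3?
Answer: -128140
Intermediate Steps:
F = -215 (F = -139 - 76 = -215)
F*(496 + (Y(r, -3) - 7)²) = -215*(496 + (-3 - 7)²) = -215*(496 + (-10)²) = -215*(496 + 100) = -215*596 = -128140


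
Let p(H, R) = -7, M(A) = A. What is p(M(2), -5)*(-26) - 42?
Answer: 140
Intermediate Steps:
p(M(2), -5)*(-26) - 42 = -7*(-26) - 42 = 182 - 42 = 140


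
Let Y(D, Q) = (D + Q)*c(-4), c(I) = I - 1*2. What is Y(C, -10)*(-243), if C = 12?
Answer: 2916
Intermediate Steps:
c(I) = -2 + I (c(I) = I - 2 = -2 + I)
Y(D, Q) = -6*D - 6*Q (Y(D, Q) = (D + Q)*(-2 - 4) = (D + Q)*(-6) = -6*D - 6*Q)
Y(C, -10)*(-243) = (-6*12 - 6*(-10))*(-243) = (-72 + 60)*(-243) = -12*(-243) = 2916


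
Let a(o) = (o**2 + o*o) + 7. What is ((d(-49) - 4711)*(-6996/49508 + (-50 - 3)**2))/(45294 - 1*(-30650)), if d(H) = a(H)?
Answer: 425874239/117494861 ≈ 3.6246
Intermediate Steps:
a(o) = 7 + 2*o**2 (a(o) = (o**2 + o**2) + 7 = 2*o**2 + 7 = 7 + 2*o**2)
d(H) = 7 + 2*H**2
((d(-49) - 4711)*(-6996/49508 + (-50 - 3)**2))/(45294 - 1*(-30650)) = (((7 + 2*(-49)**2) - 4711)*(-6996/49508 + (-50 - 3)**2))/(45294 - 1*(-30650)) = (((7 + 2*2401) - 4711)*(-6996*1/49508 + (-53)**2))/(45294 + 30650) = (((7 + 4802) - 4711)*(-1749/12377 + 2809))/75944 = ((4809 - 4711)*(34765244/12377))*(1/75944) = (98*(34765244/12377))*(1/75944) = (3406993912/12377)*(1/75944) = 425874239/117494861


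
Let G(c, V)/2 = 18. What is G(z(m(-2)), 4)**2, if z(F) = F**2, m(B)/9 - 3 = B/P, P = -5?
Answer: 1296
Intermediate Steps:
m(B) = 27 - 9*B/5 (m(B) = 27 + 9*(B/(-5)) = 27 + 9*(B*(-1/5)) = 27 + 9*(-B/5) = 27 - 9*B/5)
G(c, V) = 36 (G(c, V) = 2*18 = 36)
G(z(m(-2)), 4)**2 = 36**2 = 1296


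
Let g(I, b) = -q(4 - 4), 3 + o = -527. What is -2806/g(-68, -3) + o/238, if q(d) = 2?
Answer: 166692/119 ≈ 1400.8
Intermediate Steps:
o = -530 (o = -3 - 527 = -530)
g(I, b) = -2 (g(I, b) = -1*2 = -2)
-2806/g(-68, -3) + o/238 = -2806/(-2) - 530/238 = -2806*(-1/2) - 530*1/238 = 1403 - 265/119 = 166692/119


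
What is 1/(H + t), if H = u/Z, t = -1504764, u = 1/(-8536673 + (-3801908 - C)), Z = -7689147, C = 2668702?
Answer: -115393205057601/173639540815295911163 ≈ -6.6456e-7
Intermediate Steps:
u = -1/15007283 (u = 1/(-8536673 + (-3801908 - 1*2668702)) = 1/(-8536673 + (-3801908 - 2668702)) = 1/(-8536673 - 6470610) = 1/(-15007283) = -1/15007283 ≈ -6.6634e-8)
H = 1/115393205057601 (H = -1/15007283/(-7689147) = -1/15007283*(-1/7689147) = 1/115393205057601 ≈ 8.6660e-15)
1/(H + t) = 1/(1/115393205057601 - 1504764) = 1/(-173639540815295911163/115393205057601) = -115393205057601/173639540815295911163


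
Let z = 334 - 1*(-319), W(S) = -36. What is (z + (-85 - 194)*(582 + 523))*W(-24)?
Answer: 11075112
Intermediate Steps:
z = 653 (z = 334 + 319 = 653)
(z + (-85 - 194)*(582 + 523))*W(-24) = (653 + (-85 - 194)*(582 + 523))*(-36) = (653 - 279*1105)*(-36) = (653 - 308295)*(-36) = -307642*(-36) = 11075112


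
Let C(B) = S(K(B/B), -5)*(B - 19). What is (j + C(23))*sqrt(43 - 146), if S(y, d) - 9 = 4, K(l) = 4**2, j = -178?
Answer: -126*I*sqrt(103) ≈ -1278.8*I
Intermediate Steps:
K(l) = 16
S(y, d) = 13 (S(y, d) = 9 + 4 = 13)
C(B) = -247 + 13*B (C(B) = 13*(B - 19) = 13*(-19 + B) = -247 + 13*B)
(j + C(23))*sqrt(43 - 146) = (-178 + (-247 + 13*23))*sqrt(43 - 146) = (-178 + (-247 + 299))*sqrt(-103) = (-178 + 52)*(I*sqrt(103)) = -126*I*sqrt(103)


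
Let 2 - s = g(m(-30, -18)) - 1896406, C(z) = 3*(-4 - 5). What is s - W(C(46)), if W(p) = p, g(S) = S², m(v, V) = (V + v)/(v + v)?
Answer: 47410859/25 ≈ 1.8964e+6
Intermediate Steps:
C(z) = -27 (C(z) = 3*(-9) = -27)
m(v, V) = (V + v)/(2*v) (m(v, V) = (V + v)/((2*v)) = (V + v)*(1/(2*v)) = (V + v)/(2*v))
s = 47410184/25 (s = 2 - (((½)*(-18 - 30)/(-30))² - 1896406) = 2 - (((½)*(-1/30)*(-48))² - 1896406) = 2 - ((⅘)² - 1896406) = 2 - (16/25 - 1896406) = 2 - 1*(-47410134/25) = 2 + 47410134/25 = 47410184/25 ≈ 1.8964e+6)
s - W(C(46)) = 47410184/25 - 1*(-27) = 47410184/25 + 27 = 47410859/25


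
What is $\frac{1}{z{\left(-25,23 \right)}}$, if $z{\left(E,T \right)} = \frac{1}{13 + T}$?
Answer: $36$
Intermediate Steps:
$\frac{1}{z{\left(-25,23 \right)}} = \frac{1}{\frac{1}{13 + 23}} = \frac{1}{\frac{1}{36}} = 36$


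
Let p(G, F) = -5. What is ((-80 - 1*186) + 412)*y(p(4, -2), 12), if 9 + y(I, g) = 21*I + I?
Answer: -17374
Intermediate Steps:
y(I, g) = -9 + 22*I (y(I, g) = -9 + (21*I + I) = -9 + 22*I)
((-80 - 1*186) + 412)*y(p(4, -2), 12) = ((-80 - 1*186) + 412)*(-9 + 22*(-5)) = ((-80 - 186) + 412)*(-9 - 110) = (-266 + 412)*(-119) = 146*(-119) = -17374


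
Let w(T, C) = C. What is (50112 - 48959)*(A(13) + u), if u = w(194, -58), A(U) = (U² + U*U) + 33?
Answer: 360889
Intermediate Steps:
A(U) = 33 + 2*U² (A(U) = (U² + U²) + 33 = 2*U² + 33 = 33 + 2*U²)
u = -58
(50112 - 48959)*(A(13) + u) = (50112 - 48959)*((33 + 2*13²) - 58) = 1153*((33 + 2*169) - 58) = 1153*((33 + 338) - 58) = 1153*(371 - 58) = 1153*313 = 360889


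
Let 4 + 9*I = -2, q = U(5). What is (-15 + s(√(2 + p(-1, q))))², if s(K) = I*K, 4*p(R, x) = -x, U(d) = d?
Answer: (45 + √3)²/9 ≈ 242.65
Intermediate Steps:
q = 5
I = -⅔ (I = -4/9 + (⅑)*(-2) = -4/9 - 2/9 = -⅔ ≈ -0.66667)
p(R, x) = -x/4 (p(R, x) = (-x)/4 = -x/4)
s(K) = -2*K/3
(-15 + s(√(2 + p(-1, q))))² = (-15 - 2*√(2 - ¼*5)/3)² = (-15 - 2*√(2 - 5/4)/3)² = (-15 - √3/3)²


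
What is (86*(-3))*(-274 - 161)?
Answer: 112230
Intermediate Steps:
(86*(-3))*(-274 - 161) = -258*(-435) = 112230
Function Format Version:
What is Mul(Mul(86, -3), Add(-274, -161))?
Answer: 112230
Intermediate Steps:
Mul(Mul(86, -3), Add(-274, -161)) = Mul(-258, -435) = 112230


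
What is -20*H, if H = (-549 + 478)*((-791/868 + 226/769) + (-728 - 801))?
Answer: -51779659935/23839 ≈ -2.1721e+6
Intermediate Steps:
H = 10355931987/95356 (H = -71*((-791*1/868 + 226*(1/769)) - 1529) = -71*((-113/124 + 226/769) - 1529) = -71*(-58873/95356 - 1529) = -71*(-145858197/95356) = 10355931987/95356 ≈ 1.0860e+5)
-20*H = -20*10355931987/95356 = -51779659935/23839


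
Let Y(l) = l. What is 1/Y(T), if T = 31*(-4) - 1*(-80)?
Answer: -1/44 ≈ -0.022727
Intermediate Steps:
T = -44 (T = -124 + 80 = -44)
1/Y(T) = 1/(-44) = -1/44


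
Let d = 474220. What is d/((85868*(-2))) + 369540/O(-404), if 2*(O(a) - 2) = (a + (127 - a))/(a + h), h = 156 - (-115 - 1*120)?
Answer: -27501365399/214670 ≈ -1.2811e+5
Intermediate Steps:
h = 391 (h = 156 - (-115 - 120) = 156 - 1*(-235) = 156 + 235 = 391)
O(a) = 2 + 127/(2*(391 + a)) (O(a) = 2 + ((a + (127 - a))/(a + 391))/2 = 2 + (127/(391 + a))/2 = 2 + 127/(2*(391 + a)))
d/((85868*(-2))) + 369540/O(-404) = 474220/((85868*(-2))) + 369540/(((1691 + 4*(-404))/(2*(391 - 404)))) = 474220/(-171736) + 369540/(((1/2)*(1691 - 1616)/(-13))) = 474220*(-1/171736) + 369540/(((1/2)*(-1/13)*75)) = -118555/42934 + 369540/(-75/26) = -118555/42934 + 369540*(-26/75) = -118555/42934 - 640536/5 = -27501365399/214670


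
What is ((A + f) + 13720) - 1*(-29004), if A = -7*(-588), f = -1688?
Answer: 45152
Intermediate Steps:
A = 4116
((A + f) + 13720) - 1*(-29004) = ((4116 - 1688) + 13720) - 1*(-29004) = (2428 + 13720) + 29004 = 16148 + 29004 = 45152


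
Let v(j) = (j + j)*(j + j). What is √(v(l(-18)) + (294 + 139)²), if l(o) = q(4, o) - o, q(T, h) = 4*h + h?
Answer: 5*√8329 ≈ 456.32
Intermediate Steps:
q(T, h) = 5*h
l(o) = 4*o (l(o) = 5*o - o = 4*o)
v(j) = 4*j² (v(j) = (2*j)*(2*j) = 4*j²)
√(v(l(-18)) + (294 + 139)²) = √(4*(4*(-18))² + (294 + 139)²) = √(4*(-72)² + 433²) = √(4*5184 + 187489) = √(20736 + 187489) = √208225 = 5*√8329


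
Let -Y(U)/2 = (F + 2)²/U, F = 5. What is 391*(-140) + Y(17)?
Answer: -930678/17 ≈ -54746.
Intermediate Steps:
Y(U) = -98/U (Y(U) = -2*(5 + 2)²/U = -2*7²/U = -98/U)
391*(-140) + Y(17) = 391*(-140) - 98/17 = -54740 - 98*1/17 = -54740 - 98/17 = -930678/17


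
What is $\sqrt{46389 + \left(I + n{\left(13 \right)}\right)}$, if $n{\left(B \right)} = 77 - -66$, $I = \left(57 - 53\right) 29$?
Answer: $14 \sqrt{238} \approx 215.98$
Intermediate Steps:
$I = 116$ ($I = \left(57 - 53\right) 29 = 4 \cdot 29 = 116$)
$n{\left(B \right)} = 143$ ($n{\left(B \right)} = 77 + 66 = 143$)
$\sqrt{46389 + \left(I + n{\left(13 \right)}\right)} = \sqrt{46389 + \left(116 + 143\right)} = \sqrt{46389 + 259} = \sqrt{46648} = 14 \sqrt{238}$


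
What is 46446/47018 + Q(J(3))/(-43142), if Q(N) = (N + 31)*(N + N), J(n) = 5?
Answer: 496711713/507112639 ≈ 0.97949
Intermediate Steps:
Q(N) = 2*N*(31 + N) (Q(N) = (31 + N)*(2*N) = 2*N*(31 + N))
46446/47018 + Q(J(3))/(-43142) = 46446/47018 + (2*5*(31 + 5))/(-43142) = 46446*(1/47018) + (2*5*36)*(-1/43142) = 23223/23509 + 360*(-1/43142) = 23223/23509 - 180/21571 = 496711713/507112639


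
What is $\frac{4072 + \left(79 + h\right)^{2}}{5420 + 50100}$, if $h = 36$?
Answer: $\frac{17297}{55520} \approx 0.31155$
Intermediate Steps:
$\frac{4072 + \left(79 + h\right)^{2}}{5420 + 50100} = \frac{4072 + \left(79 + 36\right)^{2}}{5420 + 50100} = \frac{4072 + 115^{2}}{55520} = \left(4072 + 13225\right) \frac{1}{55520} = 17297 \cdot \frac{1}{55520} = \frac{17297}{55520}$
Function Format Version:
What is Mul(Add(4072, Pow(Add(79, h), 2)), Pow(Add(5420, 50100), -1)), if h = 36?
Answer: Rational(17297, 55520) ≈ 0.31155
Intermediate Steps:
Mul(Add(4072, Pow(Add(79, h), 2)), Pow(Add(5420, 50100), -1)) = Mul(Add(4072, Pow(Add(79, 36), 2)), Pow(Add(5420, 50100), -1)) = Mul(Add(4072, Pow(115, 2)), Pow(55520, -1)) = Mul(Add(4072, 13225), Rational(1, 55520)) = Mul(17297, Rational(1, 55520)) = Rational(17297, 55520)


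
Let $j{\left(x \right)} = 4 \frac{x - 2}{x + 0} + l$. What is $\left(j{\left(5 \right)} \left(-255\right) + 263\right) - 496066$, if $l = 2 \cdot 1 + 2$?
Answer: $-497435$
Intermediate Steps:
$l = 4$ ($l = 2 + 2 = 4$)
$j{\left(x \right)} = 4 + \frac{4 \left(-2 + x\right)}{x}$ ($j{\left(x \right)} = 4 \frac{x - 2}{x + 0} + 4 = 4 \frac{-2 + x}{x} + 4 = \frac{4 \left(-2 + x\right)}{x} + 4 = 4 + \frac{4 \left(-2 + x\right)}{x}$)
$\left(j{\left(5 \right)} \left(-255\right) + 263\right) - 496066 = \left(\left(8 - \frac{8}{5}\right) \left(-255\right) + 263\right) - 496066 = \left(\frac{32}{5} \left(-255\right) + 263\right) - 496066 = \left(-1632 + 263\right) - 496066 = -1369 - 496066 = -497435$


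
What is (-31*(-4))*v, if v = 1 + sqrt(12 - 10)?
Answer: 124 + 124*sqrt(2) ≈ 299.36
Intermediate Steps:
v = 1 + sqrt(2) ≈ 2.4142
(-31*(-4))*v = (-31*(-4))*(1 + sqrt(2)) = 124*(1 + sqrt(2)) = 124 + 124*sqrt(2)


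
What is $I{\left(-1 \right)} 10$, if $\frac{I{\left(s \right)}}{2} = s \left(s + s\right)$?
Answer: $40$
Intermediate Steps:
$I{\left(s \right)} = 4 s^{2}$ ($I{\left(s \right)} = 2 s \left(s + s\right) = 2 s 2 s = 2 \cdot 2 s^{2} = 4 s^{2}$)
$I{\left(-1 \right)} 10 = 4 \left(-1\right)^{2} \cdot 10 = 4 \cdot 1 \cdot 10 = 4 \cdot 10 = 40$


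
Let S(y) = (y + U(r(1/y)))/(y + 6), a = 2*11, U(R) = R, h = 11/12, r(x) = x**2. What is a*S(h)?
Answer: 6118/913 ≈ 6.7010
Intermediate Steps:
h = 11/12 (h = 11*(1/12) = 11/12 ≈ 0.91667)
a = 22
S(y) = (y + y**(-2))/(6 + y) (S(y) = (y + (1/y)**2)/(y + 6) = (y + y**(-2))/(6 + y))
a*S(h) = 22*((1 + (11/12)**3)/((11/12)**2*(6 + 11/12))) = 22*(144*(1 + 1331/1728)/(121*(83/12))) = 22*((144/121)*(12/83)*(3059/1728)) = 22*(3059/10043) = 6118/913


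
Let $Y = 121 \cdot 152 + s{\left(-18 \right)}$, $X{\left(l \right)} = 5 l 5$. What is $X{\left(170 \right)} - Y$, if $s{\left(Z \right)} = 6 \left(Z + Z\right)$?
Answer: $-13926$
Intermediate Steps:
$s{\left(Z \right)} = 12 Z$ ($s{\left(Z \right)} = 6 \cdot 2 Z = 12 Z$)
$X{\left(l \right)} = 25 l$
$Y = 18176$ ($Y = 121 \cdot 152 + 12 \left(-18\right) = 18392 - 216 = 18176$)
$X{\left(170 \right)} - Y = 25 \cdot 170 - 18176 = 4250 - 18176 = -13926$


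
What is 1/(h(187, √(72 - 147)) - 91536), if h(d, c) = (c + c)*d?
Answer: -7628/699110833 - 935*I*√3/4194664998 ≈ -1.0911e-5 - 3.8608e-7*I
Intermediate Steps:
h(d, c) = 2*c*d (h(d, c) = (2*c)*d = 2*c*d)
1/(h(187, √(72 - 147)) - 91536) = 1/(2*√(72 - 147)*187 - 91536) = 1/(2*√(-75)*187 - 91536) = 1/(2*(5*I*√3)*187 - 91536) = 1/(1870*I*√3 - 91536) = 1/(-91536 + 1870*I*√3)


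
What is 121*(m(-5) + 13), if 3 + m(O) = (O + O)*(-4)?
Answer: 6050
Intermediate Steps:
m(O) = -3 - 8*O (m(O) = -3 + (O + O)*(-4) = -3 + (2*O)*(-4) = -3 - 8*O)
121*(m(-5) + 13) = 121*((-3 - 8*(-5)) + 13) = 121*((-3 + 40) + 13) = 121*(37 + 13) = 121*50 = 6050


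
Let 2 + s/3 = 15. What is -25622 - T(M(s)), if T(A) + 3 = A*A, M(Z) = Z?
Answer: -27140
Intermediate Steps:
s = 39 (s = -6 + 3*15 = -6 + 45 = 39)
T(A) = -3 + A² (T(A) = -3 + A*A = -3 + A²)
-25622 - T(M(s)) = -25622 - (-3 + 39²) = -25622 - (-3 + 1521) = -25622 - 1*1518 = -25622 - 1518 = -27140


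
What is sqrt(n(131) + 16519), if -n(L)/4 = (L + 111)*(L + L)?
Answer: I*sqrt(237097) ≈ 486.93*I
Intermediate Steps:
n(L) = -8*L*(111 + L) (n(L) = -4*(L + 111)*(L + L) = -4*(111 + L)*2*L = -8*L*(111 + L))
sqrt(n(131) + 16519) = sqrt(-8*131*(111 + 131) + 16519) = sqrt(-8*131*242 + 16519) = sqrt(-253616 + 16519) = sqrt(-237097) = I*sqrt(237097)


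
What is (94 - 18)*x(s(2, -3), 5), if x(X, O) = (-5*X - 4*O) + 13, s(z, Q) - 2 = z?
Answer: -2052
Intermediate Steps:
s(z, Q) = 2 + z
x(X, O) = 13 - 5*X - 4*O
(94 - 18)*x(s(2, -3), 5) = (94 - 18)*(13 - 5*(2 + 2) - 4*5) = 76*(13 - 5*4 - 20) = 76*(13 - 20 - 20) = 76*(-27) = -2052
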